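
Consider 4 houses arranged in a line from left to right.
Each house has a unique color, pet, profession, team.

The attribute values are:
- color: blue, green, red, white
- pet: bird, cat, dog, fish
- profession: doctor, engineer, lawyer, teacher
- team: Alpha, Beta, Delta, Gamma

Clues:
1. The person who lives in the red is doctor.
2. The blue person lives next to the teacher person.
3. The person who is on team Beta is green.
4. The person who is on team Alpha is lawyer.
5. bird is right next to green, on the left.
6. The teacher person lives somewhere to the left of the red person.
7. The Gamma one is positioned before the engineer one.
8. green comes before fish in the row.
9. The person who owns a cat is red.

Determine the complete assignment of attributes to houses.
Solution:

House | Color | Pet | Profession | Team
---------------------------------------
  1   | blue | bird | lawyer | Alpha
  2   | green | dog | teacher | Beta
  3   | red | cat | doctor | Gamma
  4   | white | fish | engineer | Delta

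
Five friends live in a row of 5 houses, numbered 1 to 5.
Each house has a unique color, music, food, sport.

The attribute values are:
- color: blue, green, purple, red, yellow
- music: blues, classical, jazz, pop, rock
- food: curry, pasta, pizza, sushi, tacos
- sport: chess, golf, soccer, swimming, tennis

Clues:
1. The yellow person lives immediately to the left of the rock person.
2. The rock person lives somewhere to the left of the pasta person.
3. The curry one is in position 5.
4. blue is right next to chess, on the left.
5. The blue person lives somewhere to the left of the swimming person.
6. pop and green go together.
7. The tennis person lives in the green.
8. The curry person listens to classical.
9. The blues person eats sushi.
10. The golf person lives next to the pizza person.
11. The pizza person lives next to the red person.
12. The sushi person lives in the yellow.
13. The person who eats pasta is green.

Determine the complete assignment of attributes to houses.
Solution:

House | Color | Music | Food | Sport
------------------------------------
  1   | yellow | blues | sushi | golf
  2   | blue | rock | pizza | soccer
  3   | red | jazz | tacos | chess
  4   | green | pop | pasta | tennis
  5   | purple | classical | curry | swimming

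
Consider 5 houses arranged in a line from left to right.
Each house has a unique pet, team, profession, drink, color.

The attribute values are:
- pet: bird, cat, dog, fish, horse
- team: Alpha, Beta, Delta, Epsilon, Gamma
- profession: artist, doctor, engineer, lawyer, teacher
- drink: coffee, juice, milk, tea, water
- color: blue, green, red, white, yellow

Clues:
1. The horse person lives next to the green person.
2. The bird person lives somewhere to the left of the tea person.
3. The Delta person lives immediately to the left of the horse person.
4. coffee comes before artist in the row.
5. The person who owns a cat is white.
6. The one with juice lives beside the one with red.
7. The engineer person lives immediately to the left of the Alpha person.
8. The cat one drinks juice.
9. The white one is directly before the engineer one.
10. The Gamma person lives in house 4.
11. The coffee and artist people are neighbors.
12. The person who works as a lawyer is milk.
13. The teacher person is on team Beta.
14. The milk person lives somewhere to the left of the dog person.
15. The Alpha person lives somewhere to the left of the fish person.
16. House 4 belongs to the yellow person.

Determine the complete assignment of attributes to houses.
Solution:

House | Pet | Team | Profession | Drink | Color
-----------------------------------------------
  1   | cat | Delta | doctor | juice | white
  2   | horse | Epsilon | engineer | coffee | red
  3   | bird | Alpha | artist | water | green
  4   | fish | Gamma | lawyer | milk | yellow
  5   | dog | Beta | teacher | tea | blue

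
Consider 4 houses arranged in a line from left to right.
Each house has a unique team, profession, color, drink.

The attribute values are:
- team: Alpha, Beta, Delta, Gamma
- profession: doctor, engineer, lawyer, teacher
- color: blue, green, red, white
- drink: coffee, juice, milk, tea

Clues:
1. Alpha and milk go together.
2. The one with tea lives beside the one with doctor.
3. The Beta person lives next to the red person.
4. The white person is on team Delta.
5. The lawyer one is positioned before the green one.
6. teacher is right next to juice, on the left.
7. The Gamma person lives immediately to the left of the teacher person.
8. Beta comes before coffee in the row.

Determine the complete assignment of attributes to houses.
Solution:

House | Team | Profession | Color | Drink
-----------------------------------------
  1   | Beta | lawyer | blue | tea
  2   | Gamma | doctor | red | coffee
  3   | Alpha | teacher | green | milk
  4   | Delta | engineer | white | juice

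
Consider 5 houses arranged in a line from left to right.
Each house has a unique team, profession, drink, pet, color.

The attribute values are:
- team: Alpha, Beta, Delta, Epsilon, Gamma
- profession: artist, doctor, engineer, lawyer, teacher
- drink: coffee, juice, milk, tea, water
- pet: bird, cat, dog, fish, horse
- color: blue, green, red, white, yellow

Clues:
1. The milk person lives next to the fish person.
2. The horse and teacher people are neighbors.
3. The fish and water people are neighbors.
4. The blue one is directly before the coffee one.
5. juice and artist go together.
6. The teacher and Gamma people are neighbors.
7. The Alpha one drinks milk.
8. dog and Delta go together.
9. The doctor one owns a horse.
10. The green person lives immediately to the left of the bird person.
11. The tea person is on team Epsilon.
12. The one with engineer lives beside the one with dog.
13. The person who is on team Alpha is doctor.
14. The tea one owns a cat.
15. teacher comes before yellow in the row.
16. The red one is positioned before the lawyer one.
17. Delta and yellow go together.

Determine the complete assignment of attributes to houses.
Solution:

House | Team | Profession | Drink | Pet | Color
-----------------------------------------------
  1   | Alpha | doctor | milk | horse | blue
  2   | Beta | teacher | coffee | fish | green
  3   | Gamma | engineer | water | bird | red
  4   | Delta | artist | juice | dog | yellow
  5   | Epsilon | lawyer | tea | cat | white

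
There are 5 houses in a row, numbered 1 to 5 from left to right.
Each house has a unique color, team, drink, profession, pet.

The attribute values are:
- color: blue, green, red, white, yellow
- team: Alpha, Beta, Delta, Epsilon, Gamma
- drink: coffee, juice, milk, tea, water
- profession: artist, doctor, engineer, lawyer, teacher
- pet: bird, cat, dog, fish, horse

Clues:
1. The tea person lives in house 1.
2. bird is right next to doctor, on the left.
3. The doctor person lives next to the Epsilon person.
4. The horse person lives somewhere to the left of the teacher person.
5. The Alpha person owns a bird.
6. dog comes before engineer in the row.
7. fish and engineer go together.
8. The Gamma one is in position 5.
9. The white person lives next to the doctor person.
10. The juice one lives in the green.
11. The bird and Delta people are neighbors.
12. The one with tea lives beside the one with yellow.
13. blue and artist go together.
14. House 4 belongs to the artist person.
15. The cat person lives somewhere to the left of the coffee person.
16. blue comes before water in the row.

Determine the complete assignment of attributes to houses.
Solution:

House | Color | Team | Drink | Profession | Pet
-----------------------------------------------
  1   | white | Alpha | tea | lawyer | bird
  2   | yellow | Delta | milk | doctor | horse
  3   | green | Epsilon | juice | teacher | cat
  4   | blue | Beta | coffee | artist | dog
  5   | red | Gamma | water | engineer | fish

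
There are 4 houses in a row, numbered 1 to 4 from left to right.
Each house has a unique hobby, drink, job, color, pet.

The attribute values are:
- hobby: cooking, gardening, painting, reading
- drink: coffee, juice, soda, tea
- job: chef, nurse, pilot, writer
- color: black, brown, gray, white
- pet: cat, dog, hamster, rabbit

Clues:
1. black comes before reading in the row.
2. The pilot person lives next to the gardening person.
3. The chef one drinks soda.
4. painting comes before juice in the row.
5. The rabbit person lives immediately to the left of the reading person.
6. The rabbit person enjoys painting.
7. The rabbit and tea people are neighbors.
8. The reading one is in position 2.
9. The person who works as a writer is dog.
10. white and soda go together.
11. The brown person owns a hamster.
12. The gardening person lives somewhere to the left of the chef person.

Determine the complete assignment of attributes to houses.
Solution:

House | Hobby | Drink | Job | Color | Pet
-----------------------------------------
  1   | painting | coffee | nurse | black | rabbit
  2   | reading | tea | pilot | brown | hamster
  3   | gardening | juice | writer | gray | dog
  4   | cooking | soda | chef | white | cat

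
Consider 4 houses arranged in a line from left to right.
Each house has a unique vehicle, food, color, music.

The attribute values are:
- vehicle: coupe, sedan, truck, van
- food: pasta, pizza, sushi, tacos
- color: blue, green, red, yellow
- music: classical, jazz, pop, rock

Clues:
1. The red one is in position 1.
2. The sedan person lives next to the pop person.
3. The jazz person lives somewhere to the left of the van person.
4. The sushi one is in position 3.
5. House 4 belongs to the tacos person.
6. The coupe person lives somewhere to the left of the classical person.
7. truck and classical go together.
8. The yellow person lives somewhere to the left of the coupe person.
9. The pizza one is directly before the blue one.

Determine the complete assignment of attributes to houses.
Solution:

House | Vehicle | Food | Color | Music
--------------------------------------
  1   | sedan | pasta | red | jazz
  2   | van | pizza | yellow | pop
  3   | coupe | sushi | blue | rock
  4   | truck | tacos | green | classical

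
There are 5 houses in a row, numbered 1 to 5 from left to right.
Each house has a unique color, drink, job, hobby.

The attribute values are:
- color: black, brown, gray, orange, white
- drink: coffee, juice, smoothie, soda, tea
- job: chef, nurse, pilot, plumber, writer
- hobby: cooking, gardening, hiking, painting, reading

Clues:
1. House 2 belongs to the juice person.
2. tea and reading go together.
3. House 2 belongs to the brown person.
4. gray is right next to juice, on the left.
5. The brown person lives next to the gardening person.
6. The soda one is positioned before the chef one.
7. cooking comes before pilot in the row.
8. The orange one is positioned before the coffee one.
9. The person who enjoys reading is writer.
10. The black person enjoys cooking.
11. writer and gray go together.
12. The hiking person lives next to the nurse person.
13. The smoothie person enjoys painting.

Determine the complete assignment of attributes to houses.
Solution:

House | Color | Drink | Job | Hobby
-----------------------------------
  1   | gray | tea | writer | reading
  2   | brown | juice | plumber | hiking
  3   | orange | soda | nurse | gardening
  4   | black | coffee | chef | cooking
  5   | white | smoothie | pilot | painting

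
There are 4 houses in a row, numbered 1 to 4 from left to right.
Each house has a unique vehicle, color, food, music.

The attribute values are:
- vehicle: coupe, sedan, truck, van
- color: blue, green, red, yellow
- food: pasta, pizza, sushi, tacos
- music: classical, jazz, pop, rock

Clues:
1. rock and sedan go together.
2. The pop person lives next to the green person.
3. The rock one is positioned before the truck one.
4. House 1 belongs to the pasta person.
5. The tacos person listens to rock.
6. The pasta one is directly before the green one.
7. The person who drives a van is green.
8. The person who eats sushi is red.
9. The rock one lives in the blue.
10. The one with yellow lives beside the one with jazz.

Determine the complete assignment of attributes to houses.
Solution:

House | Vehicle | Color | Food | Music
--------------------------------------
  1   | coupe | yellow | pasta | pop
  2   | van | green | pizza | jazz
  3   | sedan | blue | tacos | rock
  4   | truck | red | sushi | classical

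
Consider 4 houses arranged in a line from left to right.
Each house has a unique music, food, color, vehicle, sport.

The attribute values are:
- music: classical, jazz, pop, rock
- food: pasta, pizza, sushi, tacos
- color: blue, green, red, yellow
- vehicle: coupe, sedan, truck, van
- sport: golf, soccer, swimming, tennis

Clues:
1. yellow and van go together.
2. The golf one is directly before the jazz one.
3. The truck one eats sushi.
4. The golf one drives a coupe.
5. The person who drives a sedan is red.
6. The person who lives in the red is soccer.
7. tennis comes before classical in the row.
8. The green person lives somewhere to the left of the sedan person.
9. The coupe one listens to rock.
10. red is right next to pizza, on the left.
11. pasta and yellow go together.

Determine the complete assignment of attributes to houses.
Solution:

House | Music | Food | Color | Vehicle | Sport
----------------------------------------------
  1   | pop | sushi | green | truck | tennis
  2   | classical | tacos | red | sedan | soccer
  3   | rock | pizza | blue | coupe | golf
  4   | jazz | pasta | yellow | van | swimming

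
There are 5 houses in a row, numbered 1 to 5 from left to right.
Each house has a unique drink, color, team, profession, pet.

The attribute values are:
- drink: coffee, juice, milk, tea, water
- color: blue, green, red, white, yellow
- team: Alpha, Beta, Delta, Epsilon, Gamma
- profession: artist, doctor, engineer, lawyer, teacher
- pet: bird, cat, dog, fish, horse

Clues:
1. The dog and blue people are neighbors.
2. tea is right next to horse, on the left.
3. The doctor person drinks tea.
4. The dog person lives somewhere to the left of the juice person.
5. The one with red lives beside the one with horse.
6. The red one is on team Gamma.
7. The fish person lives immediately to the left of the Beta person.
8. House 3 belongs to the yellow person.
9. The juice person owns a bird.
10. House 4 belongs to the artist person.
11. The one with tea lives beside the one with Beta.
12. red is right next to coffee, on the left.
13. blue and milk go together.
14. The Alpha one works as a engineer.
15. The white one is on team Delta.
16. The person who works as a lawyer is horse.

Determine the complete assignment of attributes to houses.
Solution:

House | Drink | Color | Team | Profession | Pet
-----------------------------------------------
  1   | tea | red | Gamma | doctor | fish
  2   | coffee | green | Beta | lawyer | horse
  3   | water | yellow | Alpha | engineer | dog
  4   | milk | blue | Epsilon | artist | cat
  5   | juice | white | Delta | teacher | bird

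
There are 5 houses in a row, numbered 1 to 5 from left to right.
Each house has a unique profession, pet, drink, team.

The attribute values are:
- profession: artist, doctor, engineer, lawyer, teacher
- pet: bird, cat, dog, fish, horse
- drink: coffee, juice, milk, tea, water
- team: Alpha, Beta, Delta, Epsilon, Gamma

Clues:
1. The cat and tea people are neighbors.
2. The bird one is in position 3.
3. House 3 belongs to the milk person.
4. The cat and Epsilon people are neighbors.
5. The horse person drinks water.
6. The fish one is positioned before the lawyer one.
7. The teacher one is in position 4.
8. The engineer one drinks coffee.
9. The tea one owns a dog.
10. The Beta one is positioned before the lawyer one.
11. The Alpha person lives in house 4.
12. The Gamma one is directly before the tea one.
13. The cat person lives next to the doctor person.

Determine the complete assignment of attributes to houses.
Solution:

House | Profession | Pet | Drink | Team
---------------------------------------
  1   | engineer | cat | coffee | Gamma
  2   | doctor | dog | tea | Epsilon
  3   | artist | bird | milk | Beta
  4   | teacher | fish | juice | Alpha
  5   | lawyer | horse | water | Delta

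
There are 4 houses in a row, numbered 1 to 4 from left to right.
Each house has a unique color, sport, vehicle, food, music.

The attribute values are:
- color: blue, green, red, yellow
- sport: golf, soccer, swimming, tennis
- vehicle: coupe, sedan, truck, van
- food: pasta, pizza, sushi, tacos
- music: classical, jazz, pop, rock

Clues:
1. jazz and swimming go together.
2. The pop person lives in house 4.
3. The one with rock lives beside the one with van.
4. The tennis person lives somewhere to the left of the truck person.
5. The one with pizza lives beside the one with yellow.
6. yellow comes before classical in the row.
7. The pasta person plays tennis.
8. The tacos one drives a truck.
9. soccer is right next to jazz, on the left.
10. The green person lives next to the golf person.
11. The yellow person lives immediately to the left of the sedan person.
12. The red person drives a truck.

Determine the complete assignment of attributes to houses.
Solution:

House | Color | Sport | Vehicle | Food | Music
----------------------------------------------
  1   | blue | soccer | coupe | pizza | rock
  2   | yellow | swimming | van | sushi | jazz
  3   | green | tennis | sedan | pasta | classical
  4   | red | golf | truck | tacos | pop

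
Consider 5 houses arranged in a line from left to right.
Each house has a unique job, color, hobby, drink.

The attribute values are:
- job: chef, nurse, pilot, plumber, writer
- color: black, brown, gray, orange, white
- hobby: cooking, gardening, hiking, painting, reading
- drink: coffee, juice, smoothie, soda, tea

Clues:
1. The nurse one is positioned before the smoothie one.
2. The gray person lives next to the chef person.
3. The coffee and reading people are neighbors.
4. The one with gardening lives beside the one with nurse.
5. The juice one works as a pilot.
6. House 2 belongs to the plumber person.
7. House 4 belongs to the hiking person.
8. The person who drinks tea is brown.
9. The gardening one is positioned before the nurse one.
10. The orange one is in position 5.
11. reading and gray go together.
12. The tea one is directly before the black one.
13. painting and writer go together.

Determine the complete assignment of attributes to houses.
Solution:

House | Job | Color | Hobby | Drink
-----------------------------------
  1   | writer | brown | painting | tea
  2   | plumber | black | gardening | coffee
  3   | nurse | gray | reading | soda
  4   | chef | white | hiking | smoothie
  5   | pilot | orange | cooking | juice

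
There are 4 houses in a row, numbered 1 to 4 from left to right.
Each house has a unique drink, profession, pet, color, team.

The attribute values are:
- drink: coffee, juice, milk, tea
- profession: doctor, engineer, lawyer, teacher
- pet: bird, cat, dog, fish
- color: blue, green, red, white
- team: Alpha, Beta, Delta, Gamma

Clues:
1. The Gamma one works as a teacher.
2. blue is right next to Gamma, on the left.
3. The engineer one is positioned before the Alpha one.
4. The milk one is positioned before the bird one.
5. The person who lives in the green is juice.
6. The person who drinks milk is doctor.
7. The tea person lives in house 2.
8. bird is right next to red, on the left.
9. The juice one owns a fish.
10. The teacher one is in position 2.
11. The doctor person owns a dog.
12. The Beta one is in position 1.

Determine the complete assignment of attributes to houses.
Solution:

House | Drink | Profession | Pet | Color | Team
-----------------------------------------------
  1   | milk | doctor | dog | blue | Beta
  2   | tea | teacher | bird | white | Gamma
  3   | coffee | engineer | cat | red | Delta
  4   | juice | lawyer | fish | green | Alpha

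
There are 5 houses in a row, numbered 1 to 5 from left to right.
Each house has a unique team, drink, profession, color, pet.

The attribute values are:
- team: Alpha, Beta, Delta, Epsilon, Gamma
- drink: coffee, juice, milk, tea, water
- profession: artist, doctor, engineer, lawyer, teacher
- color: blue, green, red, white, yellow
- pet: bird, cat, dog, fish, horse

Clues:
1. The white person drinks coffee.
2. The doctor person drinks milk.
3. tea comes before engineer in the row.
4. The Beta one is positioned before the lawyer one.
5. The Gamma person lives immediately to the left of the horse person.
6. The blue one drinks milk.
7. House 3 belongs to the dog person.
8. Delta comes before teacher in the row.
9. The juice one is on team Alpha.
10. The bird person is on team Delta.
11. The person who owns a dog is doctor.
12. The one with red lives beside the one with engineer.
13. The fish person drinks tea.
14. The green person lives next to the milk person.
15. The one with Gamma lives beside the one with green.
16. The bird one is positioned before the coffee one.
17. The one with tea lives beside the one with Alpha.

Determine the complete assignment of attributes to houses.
Solution:

House | Team | Drink | Profession | Color | Pet
-----------------------------------------------
  1   | Gamma | tea | artist | red | fish
  2   | Alpha | juice | engineer | green | horse
  3   | Beta | milk | doctor | blue | dog
  4   | Delta | water | lawyer | yellow | bird
  5   | Epsilon | coffee | teacher | white | cat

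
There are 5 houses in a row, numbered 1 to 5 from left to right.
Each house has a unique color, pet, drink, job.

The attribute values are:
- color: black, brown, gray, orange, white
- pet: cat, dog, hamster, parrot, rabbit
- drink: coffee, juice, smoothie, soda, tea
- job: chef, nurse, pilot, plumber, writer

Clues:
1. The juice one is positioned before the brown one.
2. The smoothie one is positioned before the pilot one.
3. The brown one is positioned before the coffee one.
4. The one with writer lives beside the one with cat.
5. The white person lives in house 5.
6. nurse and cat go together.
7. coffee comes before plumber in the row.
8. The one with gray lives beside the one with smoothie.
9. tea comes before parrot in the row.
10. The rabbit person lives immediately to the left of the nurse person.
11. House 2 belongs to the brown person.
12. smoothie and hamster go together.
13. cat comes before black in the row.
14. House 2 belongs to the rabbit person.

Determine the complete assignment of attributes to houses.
Solution:

House | Color | Pet | Drink | Job
---------------------------------
  1   | orange | dog | juice | chef
  2   | brown | rabbit | tea | writer
  3   | gray | cat | coffee | nurse
  4   | black | hamster | smoothie | plumber
  5   | white | parrot | soda | pilot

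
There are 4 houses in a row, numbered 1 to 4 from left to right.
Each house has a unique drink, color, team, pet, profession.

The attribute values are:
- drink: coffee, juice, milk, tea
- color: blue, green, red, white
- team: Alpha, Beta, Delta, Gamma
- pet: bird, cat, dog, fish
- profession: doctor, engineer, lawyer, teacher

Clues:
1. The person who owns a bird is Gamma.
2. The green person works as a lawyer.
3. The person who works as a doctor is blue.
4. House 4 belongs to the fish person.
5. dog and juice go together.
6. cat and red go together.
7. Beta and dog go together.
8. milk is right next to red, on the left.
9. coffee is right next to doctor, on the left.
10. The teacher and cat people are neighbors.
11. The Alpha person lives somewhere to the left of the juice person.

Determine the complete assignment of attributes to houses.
Solution:

House | Drink | Color | Team | Pet | Profession
-----------------------------------------------
  1   | milk | white | Gamma | bird | teacher
  2   | coffee | red | Alpha | cat | engineer
  3   | juice | blue | Beta | dog | doctor
  4   | tea | green | Delta | fish | lawyer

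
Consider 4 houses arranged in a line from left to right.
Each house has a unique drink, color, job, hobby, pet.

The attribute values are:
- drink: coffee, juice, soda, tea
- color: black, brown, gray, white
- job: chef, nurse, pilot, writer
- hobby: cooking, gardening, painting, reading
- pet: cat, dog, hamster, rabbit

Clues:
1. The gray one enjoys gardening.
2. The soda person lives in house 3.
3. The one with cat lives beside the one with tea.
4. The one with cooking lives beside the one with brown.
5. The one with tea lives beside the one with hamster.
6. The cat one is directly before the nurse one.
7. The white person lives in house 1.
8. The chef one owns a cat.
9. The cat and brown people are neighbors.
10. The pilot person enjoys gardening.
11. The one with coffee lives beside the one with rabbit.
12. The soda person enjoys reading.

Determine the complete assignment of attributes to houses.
Solution:

House | Drink | Color | Job | Hobby | Pet
-----------------------------------------
  1   | coffee | white | chef | cooking | cat
  2   | tea | brown | nurse | painting | rabbit
  3   | soda | black | writer | reading | hamster
  4   | juice | gray | pilot | gardening | dog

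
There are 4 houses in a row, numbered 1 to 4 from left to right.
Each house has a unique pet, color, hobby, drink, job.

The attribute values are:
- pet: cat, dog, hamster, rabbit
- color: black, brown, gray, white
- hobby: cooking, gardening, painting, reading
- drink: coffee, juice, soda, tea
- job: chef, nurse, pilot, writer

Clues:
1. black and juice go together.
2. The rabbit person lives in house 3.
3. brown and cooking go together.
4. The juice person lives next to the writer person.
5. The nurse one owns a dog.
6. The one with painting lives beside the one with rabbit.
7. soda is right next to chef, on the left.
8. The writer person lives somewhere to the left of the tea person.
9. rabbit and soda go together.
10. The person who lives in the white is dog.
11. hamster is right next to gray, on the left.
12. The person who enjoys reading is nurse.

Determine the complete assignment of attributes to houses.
Solution:

House | Pet | Color | Hobby | Drink | Job
-----------------------------------------
  1   | dog | white | reading | coffee | nurse
  2   | hamster | black | painting | juice | pilot
  3   | rabbit | gray | gardening | soda | writer
  4   | cat | brown | cooking | tea | chef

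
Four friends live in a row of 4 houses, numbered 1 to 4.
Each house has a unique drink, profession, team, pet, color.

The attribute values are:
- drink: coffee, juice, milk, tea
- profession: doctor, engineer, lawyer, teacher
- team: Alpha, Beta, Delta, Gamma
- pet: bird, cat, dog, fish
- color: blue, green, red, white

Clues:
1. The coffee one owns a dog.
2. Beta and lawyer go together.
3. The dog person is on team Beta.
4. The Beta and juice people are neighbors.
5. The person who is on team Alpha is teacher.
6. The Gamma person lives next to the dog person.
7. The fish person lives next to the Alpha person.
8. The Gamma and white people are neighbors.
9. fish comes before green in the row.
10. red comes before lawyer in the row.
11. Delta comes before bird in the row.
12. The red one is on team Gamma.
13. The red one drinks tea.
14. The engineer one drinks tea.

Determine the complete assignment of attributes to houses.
Solution:

House | Drink | Profession | Team | Pet | Color
-----------------------------------------------
  1   | tea | engineer | Gamma | cat | red
  2   | coffee | lawyer | Beta | dog | white
  3   | juice | doctor | Delta | fish | blue
  4   | milk | teacher | Alpha | bird | green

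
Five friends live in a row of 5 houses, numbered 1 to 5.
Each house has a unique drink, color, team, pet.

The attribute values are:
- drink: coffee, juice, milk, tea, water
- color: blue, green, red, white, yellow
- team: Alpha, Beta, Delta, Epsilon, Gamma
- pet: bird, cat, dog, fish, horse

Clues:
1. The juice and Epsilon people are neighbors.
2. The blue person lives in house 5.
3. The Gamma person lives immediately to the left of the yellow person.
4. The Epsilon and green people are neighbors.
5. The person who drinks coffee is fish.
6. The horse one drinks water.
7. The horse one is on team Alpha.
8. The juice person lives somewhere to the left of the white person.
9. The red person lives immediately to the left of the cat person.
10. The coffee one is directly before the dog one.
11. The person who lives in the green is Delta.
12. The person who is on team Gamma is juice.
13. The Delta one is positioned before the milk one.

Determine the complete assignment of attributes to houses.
Solution:

House | Drink | Color | Team | Pet
----------------------------------
  1   | juice | red | Gamma | bird
  2   | tea | yellow | Epsilon | cat
  3   | coffee | green | Delta | fish
  4   | milk | white | Beta | dog
  5   | water | blue | Alpha | horse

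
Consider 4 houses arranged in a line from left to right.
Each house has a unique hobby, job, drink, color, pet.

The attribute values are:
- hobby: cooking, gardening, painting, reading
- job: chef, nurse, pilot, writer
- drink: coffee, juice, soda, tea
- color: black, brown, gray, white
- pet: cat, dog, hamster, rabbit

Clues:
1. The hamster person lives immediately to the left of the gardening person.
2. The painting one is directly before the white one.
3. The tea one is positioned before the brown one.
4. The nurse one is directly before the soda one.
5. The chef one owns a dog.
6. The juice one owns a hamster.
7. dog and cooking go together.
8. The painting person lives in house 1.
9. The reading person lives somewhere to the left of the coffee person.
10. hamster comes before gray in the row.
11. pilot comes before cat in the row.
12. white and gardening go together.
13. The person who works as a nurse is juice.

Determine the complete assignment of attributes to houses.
Solution:

House | Hobby | Job | Drink | Color | Pet
-----------------------------------------
  1   | painting | nurse | juice | black | hamster
  2   | gardening | pilot | soda | white | rabbit
  3   | reading | writer | tea | gray | cat
  4   | cooking | chef | coffee | brown | dog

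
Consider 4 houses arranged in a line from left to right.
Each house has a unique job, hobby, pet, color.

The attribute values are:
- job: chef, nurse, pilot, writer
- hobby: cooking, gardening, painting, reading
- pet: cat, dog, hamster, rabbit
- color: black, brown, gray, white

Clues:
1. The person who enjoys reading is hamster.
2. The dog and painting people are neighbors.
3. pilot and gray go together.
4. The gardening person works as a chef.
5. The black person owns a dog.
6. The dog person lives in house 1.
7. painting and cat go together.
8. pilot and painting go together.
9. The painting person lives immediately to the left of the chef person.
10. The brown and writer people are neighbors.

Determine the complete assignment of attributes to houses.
Solution:

House | Job | Hobby | Pet | Color
---------------------------------
  1   | nurse | cooking | dog | black
  2   | pilot | painting | cat | gray
  3   | chef | gardening | rabbit | brown
  4   | writer | reading | hamster | white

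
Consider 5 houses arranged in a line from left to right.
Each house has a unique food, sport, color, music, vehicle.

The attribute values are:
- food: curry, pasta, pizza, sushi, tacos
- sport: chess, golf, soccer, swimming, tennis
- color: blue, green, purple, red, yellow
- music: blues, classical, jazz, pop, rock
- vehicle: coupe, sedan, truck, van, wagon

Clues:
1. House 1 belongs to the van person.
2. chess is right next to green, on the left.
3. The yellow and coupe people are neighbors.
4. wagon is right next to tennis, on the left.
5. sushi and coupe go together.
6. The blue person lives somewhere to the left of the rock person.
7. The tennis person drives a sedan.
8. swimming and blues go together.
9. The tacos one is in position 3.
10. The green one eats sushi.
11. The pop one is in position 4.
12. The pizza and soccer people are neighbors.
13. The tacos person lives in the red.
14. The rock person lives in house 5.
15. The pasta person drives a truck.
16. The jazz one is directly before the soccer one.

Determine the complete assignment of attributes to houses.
Solution:

House | Food | Sport | Color | Music | Vehicle
----------------------------------------------
  1   | pizza | chess | yellow | jazz | van
  2   | sushi | soccer | green | classical | coupe
  3   | tacos | swimming | red | blues | wagon
  4   | curry | tennis | blue | pop | sedan
  5   | pasta | golf | purple | rock | truck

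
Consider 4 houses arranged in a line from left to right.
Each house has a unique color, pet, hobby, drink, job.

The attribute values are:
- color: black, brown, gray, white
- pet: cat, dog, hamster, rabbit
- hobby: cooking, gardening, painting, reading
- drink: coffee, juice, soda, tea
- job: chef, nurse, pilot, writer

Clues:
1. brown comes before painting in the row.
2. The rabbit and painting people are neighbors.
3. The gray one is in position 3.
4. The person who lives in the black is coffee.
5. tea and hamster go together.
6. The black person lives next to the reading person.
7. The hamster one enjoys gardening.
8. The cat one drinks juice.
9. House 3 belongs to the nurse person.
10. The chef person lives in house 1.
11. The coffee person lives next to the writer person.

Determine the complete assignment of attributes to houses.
Solution:

House | Color | Pet | Hobby | Drink | Job
-----------------------------------------
  1   | black | dog | cooking | coffee | chef
  2   | brown | rabbit | reading | soda | writer
  3   | gray | cat | painting | juice | nurse
  4   | white | hamster | gardening | tea | pilot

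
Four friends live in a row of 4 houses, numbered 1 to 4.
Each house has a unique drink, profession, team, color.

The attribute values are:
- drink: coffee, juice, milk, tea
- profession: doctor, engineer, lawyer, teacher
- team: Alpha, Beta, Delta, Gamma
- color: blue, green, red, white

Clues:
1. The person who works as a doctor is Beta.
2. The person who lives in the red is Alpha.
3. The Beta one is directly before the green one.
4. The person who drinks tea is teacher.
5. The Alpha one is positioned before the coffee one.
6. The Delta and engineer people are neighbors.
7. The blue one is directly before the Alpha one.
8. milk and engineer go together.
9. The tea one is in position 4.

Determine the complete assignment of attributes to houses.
Solution:

House | Drink | Profession | Team | Color
-----------------------------------------
  1   | juice | lawyer | Delta | blue
  2   | milk | engineer | Alpha | red
  3   | coffee | doctor | Beta | white
  4   | tea | teacher | Gamma | green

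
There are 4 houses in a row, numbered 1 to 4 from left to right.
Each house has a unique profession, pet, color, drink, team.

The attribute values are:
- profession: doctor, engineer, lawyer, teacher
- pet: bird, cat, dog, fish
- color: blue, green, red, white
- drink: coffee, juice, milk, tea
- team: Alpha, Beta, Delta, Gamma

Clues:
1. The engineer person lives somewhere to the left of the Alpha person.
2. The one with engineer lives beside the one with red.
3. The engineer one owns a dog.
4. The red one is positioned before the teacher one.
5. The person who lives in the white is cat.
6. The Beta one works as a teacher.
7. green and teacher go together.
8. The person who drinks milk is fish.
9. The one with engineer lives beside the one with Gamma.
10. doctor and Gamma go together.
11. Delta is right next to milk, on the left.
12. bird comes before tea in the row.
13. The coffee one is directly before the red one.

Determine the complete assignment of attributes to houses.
Solution:

House | Profession | Pet | Color | Drink | Team
-----------------------------------------------
  1   | engineer | dog | blue | coffee | Delta
  2   | doctor | fish | red | milk | Gamma
  3   | teacher | bird | green | juice | Beta
  4   | lawyer | cat | white | tea | Alpha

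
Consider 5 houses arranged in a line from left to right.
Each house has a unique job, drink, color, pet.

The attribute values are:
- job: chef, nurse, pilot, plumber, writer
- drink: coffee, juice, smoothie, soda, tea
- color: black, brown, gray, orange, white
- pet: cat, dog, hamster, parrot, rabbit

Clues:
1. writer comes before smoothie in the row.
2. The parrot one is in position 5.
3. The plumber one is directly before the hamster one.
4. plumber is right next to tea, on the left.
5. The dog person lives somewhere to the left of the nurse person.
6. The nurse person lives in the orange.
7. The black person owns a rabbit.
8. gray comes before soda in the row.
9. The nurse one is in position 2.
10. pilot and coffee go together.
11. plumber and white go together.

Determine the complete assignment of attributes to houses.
Solution:

House | Job | Drink | Color | Pet
---------------------------------
  1   | plumber | juice | white | dog
  2   | nurse | tea | orange | hamster
  3   | pilot | coffee | gray | cat
  4   | writer | soda | black | rabbit
  5   | chef | smoothie | brown | parrot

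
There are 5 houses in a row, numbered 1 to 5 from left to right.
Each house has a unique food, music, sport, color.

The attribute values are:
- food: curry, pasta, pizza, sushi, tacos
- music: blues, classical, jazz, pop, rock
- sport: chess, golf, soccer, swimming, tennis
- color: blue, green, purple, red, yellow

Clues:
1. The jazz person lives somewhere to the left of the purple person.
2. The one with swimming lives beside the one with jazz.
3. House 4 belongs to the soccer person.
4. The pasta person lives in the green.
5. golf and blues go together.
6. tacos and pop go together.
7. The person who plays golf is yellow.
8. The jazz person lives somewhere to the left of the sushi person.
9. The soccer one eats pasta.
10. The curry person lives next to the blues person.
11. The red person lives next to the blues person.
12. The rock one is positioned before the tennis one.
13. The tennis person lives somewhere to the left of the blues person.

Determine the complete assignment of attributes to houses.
Solution:

House | Food | Music | Sport | Color
------------------------------------
  1   | pizza | rock | swimming | blue
  2   | curry | jazz | tennis | red
  3   | sushi | blues | golf | yellow
  4   | pasta | classical | soccer | green
  5   | tacos | pop | chess | purple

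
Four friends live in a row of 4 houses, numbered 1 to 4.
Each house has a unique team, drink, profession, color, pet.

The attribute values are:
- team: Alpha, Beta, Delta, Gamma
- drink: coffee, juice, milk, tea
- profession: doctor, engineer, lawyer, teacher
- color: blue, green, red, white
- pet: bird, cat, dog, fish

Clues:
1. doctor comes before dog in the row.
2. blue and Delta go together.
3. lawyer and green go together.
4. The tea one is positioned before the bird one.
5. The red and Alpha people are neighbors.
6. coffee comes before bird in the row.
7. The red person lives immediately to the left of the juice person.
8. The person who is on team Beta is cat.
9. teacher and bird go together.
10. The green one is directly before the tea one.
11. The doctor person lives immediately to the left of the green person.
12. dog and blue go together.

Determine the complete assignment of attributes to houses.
Solution:

House | Team | Drink | Profession | Color | Pet
-----------------------------------------------
  1   | Beta | coffee | doctor | red | cat
  2   | Alpha | juice | lawyer | green | fish
  3   | Delta | tea | engineer | blue | dog
  4   | Gamma | milk | teacher | white | bird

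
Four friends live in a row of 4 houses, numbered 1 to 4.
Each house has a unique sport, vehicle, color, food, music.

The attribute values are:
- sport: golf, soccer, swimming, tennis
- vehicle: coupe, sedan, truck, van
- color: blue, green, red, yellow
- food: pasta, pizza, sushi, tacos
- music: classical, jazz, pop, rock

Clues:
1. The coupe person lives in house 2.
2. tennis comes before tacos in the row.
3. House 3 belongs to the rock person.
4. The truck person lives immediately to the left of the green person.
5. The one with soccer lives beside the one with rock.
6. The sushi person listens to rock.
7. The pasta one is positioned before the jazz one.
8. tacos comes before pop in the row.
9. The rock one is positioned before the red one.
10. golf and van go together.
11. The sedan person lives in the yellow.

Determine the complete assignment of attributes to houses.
Solution:

House | Sport | Vehicle | Color | Food | Music
----------------------------------------------
  1   | tennis | truck | blue | pasta | classical
  2   | soccer | coupe | green | tacos | jazz
  3   | swimming | sedan | yellow | sushi | rock
  4   | golf | van | red | pizza | pop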